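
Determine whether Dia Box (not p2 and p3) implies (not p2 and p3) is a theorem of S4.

No, not valid

Tableau for the negation not (Dia Box (not p2 and p3) implies (not p2 and p3)):
1. not (Dia Box (not p2 and p3) implies (not p2 and p3)), 0
2. Dia Box (not p2 and p3), 0   [neg-implies-rule on 1]
3. not (not p2 and p3), 0   [neg-implies-rule on 1]
4. not p3, 0   [neg-and-rule on 3 (branches; this branch)]
5. Box (not p2 and p3), 1   [Dia-rule on 2: fresh world 1, 0R1]
6. not p2 and p3, 1   [Box-rule on 5 via 1R1]
7. not p2, 1   [and-rule on 6]
8. p3, 1   [and-rule on 6]
Accessibility: 0R0, 0R1, 1R1
The negation has an open branch (countermodel exists).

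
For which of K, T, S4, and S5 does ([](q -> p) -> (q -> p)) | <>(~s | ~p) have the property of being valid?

T, S4, S5

K-tableau for the negation ~(([](q -> p) -> (q -> p)) | <>(~s | ~p)):
1. ~(([](q -> p) -> (q -> p)) | <>(~s | ~p)), u
2. ~([](q -> p) -> (q -> p)), u
3. ~<>(~s | ~p), u
4. [](q -> p), u
5. ~(q -> p), u
6. q, u
7. ~p, u
Complete open branch: countermodel on a K-frame, so not valid in K.
T-tableau for the negation ~(([](q -> p) -> (q -> p)) | <>(~s | ~p)):
1. ~(([](q -> p) -> (q -> p)) | <>(~s | ~p)), u
2. ~([](q -> p) -> (q -> p)), u
3. ~<>(~s | ~p), u
4. [](q -> p), u
5. ~(q -> p), u
6. q, u
7. ~p, u
8. ~(~s | ~p), u
9. s, u
10. p, u
Accessibility: uRu
Branch closes: p and ~p both at u.
Every branch closes (one shown): valid in T, hence also in S4, S5 (every theorem of T is a theorem of S4 and S5).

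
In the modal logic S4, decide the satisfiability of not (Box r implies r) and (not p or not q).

1. not (Box r implies r) and (not p or not q), u
2. not (Box r implies r), u
3. not p or not q, u
4. Box r, u
5. not r, u
6. r, u
Accessibility: uRu
Branch closes: r and not r both at u.
Every branch closes; the branch above is one of them.

Unsatisfiable (every branch closes)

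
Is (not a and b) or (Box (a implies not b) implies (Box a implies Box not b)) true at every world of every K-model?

Tableau for the negation not ((not a and b) or (Box (a implies not b) implies (Box a implies Box not b))):
1. not ((not a and b) or (Box (a implies not b) implies (Box a implies Box not b))), w0
2. not (not a and b), w0
3. not (Box (a implies not b) implies (Box a implies Box not b)), w0
4. Box (a implies not b), w0
5. not (Box a implies Box not b), w0
6. Box a, w0
7. not Box not b, w0
8. not b, w0
9. b, w1
10. a implies not b, w1
11. a, w1
12. not b, w1
Accessibility: w0Rw1
Branch closes: b and not b both at w1.
Every branch of the negation's tableau closes; the branch above is one of them.

Valid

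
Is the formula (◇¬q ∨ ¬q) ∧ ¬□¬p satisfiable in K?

Satisfiable

1. (◇¬q ∨ ¬q) ∧ ¬□¬p, w0
2. ◇¬q ∨ ¬q, w0
3. ¬□¬p, w0
4. ¬q, w0
5. p, w1
Accessibility: w0Rw1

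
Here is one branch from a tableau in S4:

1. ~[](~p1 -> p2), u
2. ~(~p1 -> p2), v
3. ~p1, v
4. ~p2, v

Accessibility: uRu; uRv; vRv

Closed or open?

No world carries both an atom and its negation.

Not closed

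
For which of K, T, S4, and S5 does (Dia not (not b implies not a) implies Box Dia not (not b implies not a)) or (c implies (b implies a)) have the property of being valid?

S5

S4-tableau for the negation not ((Dia not (not b implies not a) implies Box Dia not (not b implies not a)) or (c implies (b implies a))):
1. not ((Dia not (not b implies not a) implies Box Dia not (not b implies not a)) or (c implies (b implies a))), w0
2. not (Dia not (not b implies not a) implies Box Dia not (not b implies not a)), w0   [neg-or-rule on 1]
3. not (c implies (b implies a)), w0   [neg-or-rule on 1]
4. Dia not (not b implies not a), w0   [neg-implies-rule on 2]
5. not Box Dia not (not b implies not a), w0   [neg-implies-rule on 2]
6. c, w0   [neg-implies-rule on 3]
7. not (b implies a), w0   [neg-implies-rule on 3]
8. b, w0   [neg-implies-rule on 7]
9. not a, w0   [neg-implies-rule on 7]
10. not (not b implies not a), w1   [Dia-rule on 4: fresh world w1, w0Rw1]
11. not b, w1   [neg-implies-rule on 10]
12. a, w1   [neg-implies-rule on 10]
13. not Dia not (not b implies not a), w2   [neg-Box-rule on 5: fresh world w2, w0Rw2]
14. not b implies not a, w2   [neg-Dia-rule on 13 via w2Rw2]
15. not a, w2   [implies-rule on 14 (branches; this branch)]
Accessibility: w0Rw0, w0Rw1, w0Rw2, w1Rw1, w2Rw2
Complete open branch: countermodel on an S4-frame, so not valid in S4, nor in K, T (the same frame is also a K-frame and a T-frame).
S5-tableau for the negation not ((Dia not (not b implies not a) implies Box Dia not (not b implies not a)) or (c implies (b implies a))):
1. not ((Dia not (not b implies not a) implies Box Dia not (not b implies not a)) or (c implies (b implies a))), w0
2. not (Dia not (not b implies not a) implies Box Dia not (not b implies not a)), w0   [neg-or-rule on 1]
3. not (c implies (b implies a)), w0   [neg-or-rule on 1]
4. Dia not (not b implies not a), w0   [neg-implies-rule on 2]
5. not Box Dia not (not b implies not a), w0   [neg-implies-rule on 2]
6. c, w0   [neg-implies-rule on 3]
7. not (b implies a), w0   [neg-implies-rule on 3]
8. b, w0   [neg-implies-rule on 7]
9. not a, w0   [neg-implies-rule on 7]
10. not (not b implies not a), w1   [Dia-rule on 4: fresh world w1, w0Rw1]
11. not b, w1   [neg-implies-rule on 10]
12. a, w1   [neg-implies-rule on 10]
13. not Dia not (not b implies not a), w2   [neg-Box-rule on 5: fresh world w2, w0Rw2]
14. not b implies not a, w0   [neg-Dia-rule on 13 via w2Rw0]
15. not b implies not a, w1   [neg-Dia-rule on 13 via w2Rw1]
16. not b implies not a, w2   [neg-Dia-rule on 13 via w2Rw2]
17. not a, w1   [implies-rule on 15 (branches; this branch)]
Accessibility: w0Rw0, w0Rw1, w0Rw2, w1Rw0, w1Rw1, w1Rw2, w2Rw0, w2Rw1, w2Rw2
Branch closes: a and not a both at w1.
Every branch closes (one shown): valid in S5.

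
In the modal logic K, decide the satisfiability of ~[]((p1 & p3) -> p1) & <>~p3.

1. ~[]((p1 & p3) -> p1) & <>~p3, w0
2. ~[]((p1 & p3) -> p1), w0   [&-rule on 1]
3. <>~p3, w0   [&-rule on 1]
4. ~((p1 & p3) -> p1), w1   [~[]-rule on 2: fresh world w1, w0Rw1]
5. p1 & p3, w1   [~->-rule on 4]
6. ~p1, w1   [~->-rule on 4]
7. p1, w1   [&-rule on 5]
8. p3, w1   [&-rule on 5]
Accessibility: w0Rw1
Branch closes: p1 and ~p1 both at w1.
Every branch closes; the branch above is one of them.

Unsatisfiable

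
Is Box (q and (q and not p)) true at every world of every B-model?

Invalid (countermodel exists)

Tableau for the negation not Box (q and (q and not p)):
1. not Box (q and (q and not p)), 0
2. not (q and (q and not p)), 1
3. not (q and not p), 1
4. p, 1
Accessibility: 0R0, 0R1, 1R0, 1R1
The negation has an open branch (countermodel exists).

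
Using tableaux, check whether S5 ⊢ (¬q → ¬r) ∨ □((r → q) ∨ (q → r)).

Valid in S5

Tableau for the negation ¬((¬q → ¬r) ∨ □((r → q) ∨ (q → r))):
1. ¬((¬q → ¬r) ∨ □((r → q) ∨ (q → r))), w0
2. ¬(¬q → ¬r), w0
3. ¬□((r → q) ∨ (q → r)), w0
4. ¬q, w0
5. r, w0
6. ¬((r → q) ∨ (q → r)), w1
7. ¬(r → q), w1
8. ¬(q → r), w1
9. r, w1
10. ¬q, w1
11. q, w1
12. ¬r, w1
Accessibility: w0Rw0, w0Rw1, w1Rw0, w1Rw1
Branch closes: q and ¬q both at w1.
All branches of the negation close; one closing branch shown above.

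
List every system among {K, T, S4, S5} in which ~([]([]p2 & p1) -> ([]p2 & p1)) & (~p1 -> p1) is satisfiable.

K-tableau for the formula:
1. ~([]([]p2 & p1) -> ([]p2 & p1)) & (~p1 -> p1), 0
2. ~([]([]p2 & p1) -> ([]p2 & p1)), 0   [&-rule on 1]
3. ~p1 -> p1, 0   [&-rule on 1]
4. []([]p2 & p1), 0   [~->-rule on 2]
5. ~([]p2 & p1), 0   [~->-rule on 2]
6. p1, 0   [->-rule on 3 (branches; this branch)]
7. ~[]p2, 0   [~&-rule on 5 (branches; this branch)]
8. ~p2, 1   [~[]-rule on 7: fresh world 1, 0R1]
9. []p2 & p1, 1   [[]-rule on 4 via 0R1]
10. []p2, 1   [&-rule on 9]
11. p1, 1   [&-rule on 9]
Accessibility: 0R1
Complete open branch: satisfiable in K.
T-tableau for the formula:
1. ~([]([]p2 & p1) -> ([]p2 & p1)) & (~p1 -> p1), 0
2. ~([]([]p2 & p1) -> ([]p2 & p1)), 0   [&-rule on 1]
3. ~p1 -> p1, 0   [&-rule on 1]
4. []([]p2 & p1), 0   [~->-rule on 2]
5. ~([]p2 & p1), 0   [~->-rule on 2]
6. []p2 & p1, 0   [[]-rule on 4 via 0R0]
7. []p2, 0   [&-rule on 6]
8. p1, 0   [&-rule on 6]
9. p2, 0   [[]-rule on 7 via 0R0]
10. ~[]p2, 0   [~&-rule on 5 (branches; this branch)]
11. ~p2, 1   [~[]-rule on 10: fresh world 1, 0R1]
12. []p2 & p1, 1   [[]-rule on 4 via 0R1]
13. []p2, 1   [&-rule on 12]
14. p1, 1   [&-rule on 12]
15. p2, 1   [[]-rule on 7 via 0R1]
Accessibility: 0R0, 0R1, 1R1
Branch closes: p2 and ~p2 both at 1.
Every branch closes (one shown): unsatisfiable in T, hence also in S4, S5 (every S4/S5-frame is a T-frame).

K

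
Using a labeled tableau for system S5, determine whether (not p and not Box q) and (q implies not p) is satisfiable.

1. (not p and not Box q) and (q implies not p), w0
2. not p and not Box q, w0   [and-rule on 1]
3. q implies not p, w0   [and-rule on 1]
4. not p, w0   [and-rule on 2]
5. not Box q, w0   [and-rule on 2]
6. not q, w1   [neg-Box-rule on 5: fresh world w1, w0Rw1]
Accessibility: w0Rw0, w0Rw1, w1Rw0, w1Rw1

Yes, satisfiable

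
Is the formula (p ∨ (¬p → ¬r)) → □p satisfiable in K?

Satisfiable

1. (p ∨ (¬p → ¬r)) → □p, 0
2. □p, 0   [→-rule on 1 (branches; this branch)]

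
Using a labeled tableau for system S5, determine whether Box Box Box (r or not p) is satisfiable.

Satisfiable

1. Box Box Box (r or not p), u
2. Box Box (r or not p), u
3. Box (r or not p), u
4. r or not p, u
5. not p, u
Accessibility: uRu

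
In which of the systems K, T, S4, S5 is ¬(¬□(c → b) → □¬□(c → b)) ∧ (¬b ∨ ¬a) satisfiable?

K, T, S4

S4-tableau for the formula:
1. ¬(¬□(c → b) → □¬□(c → b)) ∧ (¬b ∨ ¬a), 0
2. ¬(¬□(c → b) → □¬□(c → b)), 0
3. ¬b ∨ ¬a, 0
4. ¬□(c → b), 0
5. ¬□¬□(c → b), 0
6. ¬a, 0
7. ¬(c → b), 1
8. c, 1
9. ¬b, 1
10. □(c → b), 2
11. c → b, 2
12. b, 2
Accessibility: 0R0, 0R1, 0R2, 1R1, 2R2
Complete open branch: satisfiable in S4, hence also in K, T (this S4-model is also a K-model and a T-model).
S5-tableau for the formula:
1. ¬(¬□(c → b) → □¬□(c → b)) ∧ (¬b ∨ ¬a), 0
2. ¬(¬□(c → b) → □¬□(c → b)), 0
3. ¬b ∨ ¬a, 0
4. ¬□(c → b), 0
5. ¬□¬□(c → b), 0
6. ¬a, 0
7. ¬(c → b), 1
8. c, 1
9. ¬b, 1
10. □(c → b), 2
11. c → b, 0
12. c → b, 1
13. c → b, 2
14. b, 0
15. b, 1
Accessibility: 0R0, 0R1, 0R2, 1R0, 1R1, 1R2, 2R0, 2R1, 2R2
Branch closes: b and ¬b both at 1.
Every branch closes (one shown): unsatisfiable in S5.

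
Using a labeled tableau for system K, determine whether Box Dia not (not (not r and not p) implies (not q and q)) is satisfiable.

Yes, satisfiable

1. Box Dia not (not (not r and not p) implies (not q and q)), w0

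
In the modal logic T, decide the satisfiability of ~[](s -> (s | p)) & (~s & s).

1. ~[](s -> (s | p)) & (~s & s), u
2. ~[](s -> (s | p)), u   [&-rule on 1]
3. ~s & s, u   [&-rule on 1]
4. ~s, u   [&-rule on 3]
5. s, u   [&-rule on 3]
Accessibility: uRu
Branch closes: s and ~s both at u.
(One branch shown.) All branches close.

Unsatisfiable (every branch closes)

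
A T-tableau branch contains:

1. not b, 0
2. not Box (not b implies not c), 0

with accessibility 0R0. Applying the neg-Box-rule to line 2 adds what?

a fresh world 1 with 0R1, and not (not b implies not c) at 1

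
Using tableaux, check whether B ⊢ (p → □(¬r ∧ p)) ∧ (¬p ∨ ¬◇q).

Tableau for the negation ¬((p → □(¬r ∧ p)) ∧ (¬p ∨ ¬◇q)):
1. ¬((p → □(¬r ∧ p)) ∧ (¬p ∨ ¬◇q)), w0
2. ¬(¬p ∨ ¬◇q), w0
3. p, w0
4. ◇q, w0
5. q, w1
Accessibility: w0Rw0, w0Rw1, w1Rw0, w1Rw1
The negation has an open branch (countermodel exists).

No, not valid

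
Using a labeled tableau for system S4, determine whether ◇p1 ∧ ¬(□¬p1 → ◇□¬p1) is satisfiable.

1. ◇p1 ∧ ¬(□¬p1 → ◇□¬p1), u
2. ◇p1, u
3. ¬(□¬p1 → ◇□¬p1), u
4. □¬p1, u
5. ¬◇□¬p1, u
6. ¬p1, u
7. ¬□¬p1, u
8. p1, v
9. ¬p1, v
Accessibility: uRu, uRv, vRv
Branch closes: p1 and ¬p1 both at v.
Every branch closes; the branch above is one of them.

No, unsatisfiable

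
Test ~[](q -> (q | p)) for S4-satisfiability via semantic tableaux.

1. ~[](q -> (q | p)), 0
2. ~(q -> (q | p)), 1
3. q, 1
4. ~(q | p), 1
5. ~q, 1
6. ~p, 1
Accessibility: 0R0, 0R1, 1R1
Branch closes: q and ~q both at 1.
All branches of the tableau close; one closing branch shown above.

No, unsatisfiable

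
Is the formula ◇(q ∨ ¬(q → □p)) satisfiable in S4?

Yes, satisfiable

1. ◇(q ∨ ¬(q → □p)), w0
2. q ∨ ¬(q → □p), w1
3. ¬(q → □p), w1
4. q, w1
5. ¬□p, w1
6. ¬p, w2
Accessibility: w0Rw0, w0Rw1, w0Rw2, w1Rw1, w1Rw2, w2Rw2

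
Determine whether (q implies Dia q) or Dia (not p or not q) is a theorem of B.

Valid in B

Tableau for the negation not ((q implies Dia q) or Dia (not p or not q)):
1. not ((q implies Dia q) or Dia (not p or not q)), w0
2. not (q implies Dia q), w0
3. not Dia (not p or not q), w0
4. q, w0
5. not Dia q, w0
6. not (not p or not q), w0
7. p, w0
8. not q, w0
Accessibility: w0Rw0
Branch closes: q and not q both at w0.
All branches of the negation close; one closing branch shown above.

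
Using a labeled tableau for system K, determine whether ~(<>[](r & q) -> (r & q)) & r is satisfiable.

Yes, satisfiable

1. ~(<>[](r & q) -> (r & q)) & r, u
2. ~(<>[](r & q) -> (r & q)), u
3. r, u
4. <>[](r & q), u
5. ~(r & q), u
6. ~q, u
7. [](r & q), v
Accessibility: uRv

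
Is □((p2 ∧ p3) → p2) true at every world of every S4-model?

Valid in S4

Tableau for the negation ¬□((p2 ∧ p3) → p2):
1. ¬□((p2 ∧ p3) → p2), w0
2. ¬((p2 ∧ p3) → p2), w1
3. p2 ∧ p3, w1
4. ¬p2, w1
5. p2, w1
6. p3, w1
Accessibility: w0Rw0, w0Rw1, w1Rw1
Branch closes: p2 and ¬p2 both at w1.
Every branch of the negation's tableau closes; the branch above is one of them.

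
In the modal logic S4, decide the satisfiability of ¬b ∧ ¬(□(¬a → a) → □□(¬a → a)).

No, unsatisfiable

1. ¬b ∧ ¬(□(¬a → a) → □□(¬a → a)), 0
2. ¬b, 0   [∧-rule on 1]
3. ¬(□(¬a → a) → □□(¬a → a)), 0   [∧-rule on 1]
4. □(¬a → a), 0   [¬→-rule on 3]
5. ¬□□(¬a → a), 0   [¬→-rule on 3]
6. ¬a → a, 0   [□-rule on 4 via 0R0]
7. a, 0   [→-rule on 6 (branches; this branch)]
8. ¬□(¬a → a), 1   [¬□-rule on 5: fresh world 1, 0R1]
9. ¬a → a, 1   [□-rule on 4 via 0R1]
10. a, 1   [→-rule on 9 (branches; this branch)]
11. ¬(¬a → a), 2   [¬□-rule on 8: fresh world 2, 1R2]
12. ¬a, 2   [¬→-rule on 11]
13. ¬a → a, 2   [□-rule on 4 via 0R2]
14. a, 2   [→-rule on 13 (branches; this branch)]
Accessibility: 0R0, 0R1, 0R2, 1R1, 1R2, 2R2
Branch closes: a and ¬a both at 2.
Every branch closes; the branch above is one of them.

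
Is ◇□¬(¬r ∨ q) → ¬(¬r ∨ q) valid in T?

Tableau for the negation ¬(◇□¬(¬r ∨ q) → ¬(¬r ∨ q)):
1. ¬(◇□¬(¬r ∨ q) → ¬(¬r ∨ q)), 0
2. ◇□¬(¬r ∨ q), 0   [¬→-rule on 1]
3. ¬r ∨ q, 0   [¬→-rule on 1]
4. q, 0   [∨-rule on 3 (branches; this branch)]
5. □¬(¬r ∨ q), 1   [◇-rule on 2: fresh world 1, 0R1]
6. ¬(¬r ∨ q), 1   [□-rule on 5 via 1R1]
7. r, 1   [¬∨-rule on 6]
8. ¬q, 1   [¬∨-rule on 6]
Accessibility: 0R0, 0R1, 1R1
The negation has an open branch (countermodel exists).

Not valid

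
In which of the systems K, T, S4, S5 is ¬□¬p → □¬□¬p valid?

S5-tableau for the negation ¬(¬□¬p → □¬□¬p):
1. ¬(¬□¬p → □¬□¬p), u
2. ¬□¬p, u
3. ¬□¬□¬p, u
4. p, v
5. □¬p, w
6. ¬p, u
7. ¬p, v
Accessibility: uRu, uRv, uRw, vRu, vRv, vRw, wRu, wRv, wRw
Branch closes: p and ¬p both at v.
Every branch closes (one shown): valid in S5.
S4-tableau for the negation ¬(¬□¬p → □¬□¬p):
1. ¬(¬□¬p → □¬□¬p), u
2. ¬□¬p, u
3. ¬□¬□¬p, u
4. p, v
5. □¬p, w
6. ¬p, w
Accessibility: uRu, uRv, uRw, vRv, wRw
Complete open branch: countermodel on an S4-frame, so not valid in S4, nor in K, T (the same frame is also a K-frame and a T-frame).

S5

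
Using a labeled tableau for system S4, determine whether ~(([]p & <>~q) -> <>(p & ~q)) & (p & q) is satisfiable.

1. ~(([]p & <>~q) -> <>(p & ~q)) & (p & q), 0
2. ~(([]p & <>~q) -> <>(p & ~q)), 0
3. p & q, 0
4. []p & <>~q, 0
5. ~<>(p & ~q), 0
6. p, 0
7. q, 0
8. []p, 0
9. <>~q, 0
10. ~(p & ~q), 0
11. ~q, 1
12. ~(p & ~q), 1
13. p, 1
14. q, 1
Accessibility: 0R0, 0R1, 1R1
Branch closes: q and ~q both at 1.
Every branch closes; the branch above is one of them.

Unsatisfiable (every branch closes)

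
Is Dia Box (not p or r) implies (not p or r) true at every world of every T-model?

Tableau for the negation not (Dia Box (not p or r) implies (not p or r)):
1. not (Dia Box (not p or r) implies (not p or r)), u
2. Dia Box (not p or r), u
3. not (not p or r), u
4. p, u
5. not r, u
6. Box (not p or r), v
7. not p or r, v
8. r, v
Accessibility: uRu, uRv, vRv
The negation has an open branch (countermodel exists).

Not valid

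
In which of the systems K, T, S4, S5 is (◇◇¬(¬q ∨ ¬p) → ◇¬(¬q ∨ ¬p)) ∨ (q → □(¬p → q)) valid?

S4, S5

T-tableau for the negation ¬((◇◇¬(¬q ∨ ¬p) → ◇¬(¬q ∨ ¬p)) ∨ (q → □(¬p → q))):
1. ¬((◇◇¬(¬q ∨ ¬p) → ◇¬(¬q ∨ ¬p)) ∨ (q → □(¬p → q))), w0
2. ¬(◇◇¬(¬q ∨ ¬p) → ◇¬(¬q ∨ ¬p)), w0   [¬∨-rule on 1]
3. ¬(q → □(¬p → q)), w0   [¬∨-rule on 1]
4. ◇◇¬(¬q ∨ ¬p), w0   [¬→-rule on 2]
5. ¬◇¬(¬q ∨ ¬p), w0   [¬→-rule on 2]
6. q, w0   [¬→-rule on 3]
7. ¬□(¬p → q), w0   [¬→-rule on 3]
8. ¬q ∨ ¬p, w0   [¬◇-rule on 5 via w0Rw0]
9. ¬p, w0   [∨-rule on 8 (branches; this branch)]
10. ◇¬(¬q ∨ ¬p), w1   [◇-rule on 4: fresh world w1, w0Rw1]
11. ¬q ∨ ¬p, w1   [¬◇-rule on 5 via w0Rw1]
12. ¬p, w1   [∨-rule on 11 (branches; this branch)]
13. ¬(¬p → q), w2   [¬□-rule on 7: fresh world w2, w0Rw2]
14. ¬p, w2   [¬→-rule on 13]
15. ¬q, w2   [¬→-rule on 13]
16. ¬q ∨ ¬p, w2   [¬◇-rule on 5 via w0Rw2]
17. ¬(¬q ∨ ¬p), w3   [◇-rule on 10: fresh world w3, w1Rw3]
18. q, w3   [¬∨-rule on 17]
19. p, w3   [¬∨-rule on 17]
Accessibility: w0Rw0, w0Rw1, w0Rw2, w1Rw1, w1Rw3, w2Rw2, w3Rw3
Complete open branch: countermodel on a T-frame, so not valid in T, nor in K (the same frame is also a K-frame).
S4-tableau for the negation ¬((◇◇¬(¬q ∨ ¬p) → ◇¬(¬q ∨ ¬p)) ∨ (q → □(¬p → q))):
1. ¬((◇◇¬(¬q ∨ ¬p) → ◇¬(¬q ∨ ¬p)) ∨ (q → □(¬p → q))), w0
2. ¬(◇◇¬(¬q ∨ ¬p) → ◇¬(¬q ∨ ¬p)), w0   [¬∨-rule on 1]
3. ¬(q → □(¬p → q)), w0   [¬∨-rule on 1]
4. ◇◇¬(¬q ∨ ¬p), w0   [¬→-rule on 2]
5. ¬◇¬(¬q ∨ ¬p), w0   [¬→-rule on 2]
6. q, w0   [¬→-rule on 3]
7. ¬□(¬p → q), w0   [¬→-rule on 3]
8. ¬q ∨ ¬p, w0   [¬◇-rule on 5 via w0Rw0]
9. ¬p, w0   [∨-rule on 8 (branches; this branch)]
10. ◇¬(¬q ∨ ¬p), w1   [◇-rule on 4: fresh world w1, w0Rw1]
11. ¬q ∨ ¬p, w1   [¬◇-rule on 5 via w0Rw1]
12. ¬p, w1   [∨-rule on 11 (branches; this branch)]
13. ¬(¬p → q), w2   [¬□-rule on 7: fresh world w2, w0Rw2]
14. ¬p, w2   [¬→-rule on 13]
15. ¬q, w2   [¬→-rule on 13]
16. ¬q ∨ ¬p, w2   [¬◇-rule on 5 via w0Rw2]
17. ¬(¬q ∨ ¬p), w3   [◇-rule on 10: fresh world w3, w1Rw3]
18. q, w3   [¬∨-rule on 17]
19. p, w3   [¬∨-rule on 17]
20. ¬q ∨ ¬p, w3   [¬◇-rule on 5 via w0Rw3]
21. ¬p, w3   [∨-rule on 20 (branches; this branch)]
Accessibility: w0Rw0, w0Rw1, w0Rw2, w0Rw3, w1Rw1, w1Rw3, w2Rw2, w3Rw3
Branch closes: p and ¬p both at w3.
Every branch closes (one shown): valid in S4, hence also in S5 (every theorem of S4 is a theorem of S5).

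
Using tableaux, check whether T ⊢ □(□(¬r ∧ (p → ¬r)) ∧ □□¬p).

Tableau for the negation ¬□(□(¬r ∧ (p → ¬r)) ∧ □□¬p):
1. ¬□(□(¬r ∧ (p → ¬r)) ∧ □□¬p), u
2. ¬(□(¬r ∧ (p → ¬r)) ∧ □□¬p), v
3. ¬□□¬p, v
4. ¬□¬p, w
5. p, x
Accessibility: uRu, uRv, vRv, vRw, wRw, wRx, xRx
The negation has an open branch (countermodel exists).

No, not valid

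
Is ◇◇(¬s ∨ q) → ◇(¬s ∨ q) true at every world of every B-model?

Not valid

Tableau for the negation ¬(◇◇(¬s ∨ q) → ◇(¬s ∨ q)):
1. ¬(◇◇(¬s ∨ q) → ◇(¬s ∨ q)), w0
2. ◇◇(¬s ∨ q), w0   [¬→-rule on 1]
3. ¬◇(¬s ∨ q), w0   [¬→-rule on 1]
4. ¬(¬s ∨ q), w0   [¬◇-rule on 3 via w0Rw0]
5. s, w0   [¬∨-rule on 4]
6. ¬q, w0   [¬∨-rule on 4]
7. ◇(¬s ∨ q), w1   [◇-rule on 2: fresh world w1, w0Rw1]
8. ¬(¬s ∨ q), w1   [¬◇-rule on 3 via w0Rw1]
9. s, w1   [¬∨-rule on 8]
10. ¬q, w1   [¬∨-rule on 8]
11. ¬s ∨ q, w2   [◇-rule on 7: fresh world w2, w1Rw2]
12. q, w2   [∨-rule on 11 (branches; this branch)]
Accessibility: w0Rw0, w0Rw1, w1Rw0, w1Rw1, w1Rw2, w2Rw1, w2Rw2
The negation has an open branch (countermodel exists).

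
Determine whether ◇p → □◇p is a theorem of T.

Tableau for the negation ¬(◇p → □◇p):
1. ¬(◇p → □◇p), 0
2. ◇p, 0
3. ¬□◇p, 0
4. p, 1
5. ¬◇p, 2
6. ¬p, 2
Accessibility: 0R0, 0R1, 0R2, 1R1, 2R2
The negation has an open branch (countermodel exists).

Invalid (countermodel exists)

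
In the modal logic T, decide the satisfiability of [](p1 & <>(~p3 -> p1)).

Satisfiable (open branch found)

1. [](p1 & <>(~p3 -> p1)), 0
2. p1 & <>(~p3 -> p1), 0   [[]-rule on 1 via 0R0]
3. p1, 0   [&-rule on 2]
4. <>(~p3 -> p1), 0   [&-rule on 2]
5. ~p3 -> p1, 1   [<>-rule on 4: fresh world 1, 0R1]
6. p1 & <>(~p3 -> p1), 1   [[]-rule on 1 via 0R1]
7. p1, 1   [&-rule on 6]
8. <>(~p3 -> p1), 1   [&-rule on 6]
9. ~p3 -> p1, 2   [<>-rule on 8: fresh world 2, 1R2]
10. p1, 2   [->-rule on 9 (branches; this branch)]
Accessibility: 0R0, 0R1, 1R1, 1R2, 2R2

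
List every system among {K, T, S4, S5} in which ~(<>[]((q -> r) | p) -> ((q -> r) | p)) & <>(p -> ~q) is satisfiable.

S4-tableau for the formula:
1. ~(<>[]((q -> r) | p) -> ((q -> r) | p)) & <>(p -> ~q), 0
2. ~(<>[]((q -> r) | p) -> ((q -> r) | p)), 0
3. <>(p -> ~q), 0
4. <>[]((q -> r) | p), 0
5. ~((q -> r) | p), 0
6. ~(q -> r), 0
7. ~p, 0
8. q, 0
9. ~r, 0
10. p -> ~q, 1
11. ~q, 1
12. []((q -> r) | p), 2
13. (q -> r) | p, 2
14. p, 2
Accessibility: 0R0, 0R1, 0R2, 1R1, 2R2
Complete open branch: satisfiable in S4, hence also in K, T (this S4-model is also a K-model and a T-model).
S5-tableau for the formula:
1. ~(<>[]((q -> r) | p) -> ((q -> r) | p)) & <>(p -> ~q), 0
2. ~(<>[]((q -> r) | p) -> ((q -> r) | p)), 0
3. <>(p -> ~q), 0
4. <>[]((q -> r) | p), 0
5. ~((q -> r) | p), 0
6. ~(q -> r), 0
7. ~p, 0
8. q, 0
9. ~r, 0
10. p -> ~q, 1
11. ~q, 1
12. []((q -> r) | p), 2
13. (q -> r) | p, 0
14. (q -> r) | p, 1
15. (q -> r) | p, 2
16. q -> r, 0
17. p, 1
18. p, 2
19. r, 0
Accessibility: 0R0, 0R1, 0R2, 1R0, 1R1, 1R2, 2R0, 2R1, 2R2
Branch closes: r and ~r both at 0.
Every branch closes (one shown): unsatisfiable in S5.

K, T, S4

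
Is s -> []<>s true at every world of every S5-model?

Tableau for the negation ~(s -> []<>s):
1. ~(s -> []<>s), w0
2. s, w0   [~->-rule on 1]
3. ~[]<>s, w0   [~->-rule on 1]
4. ~<>s, w1   [~[]-rule on 3: fresh world w1, w0Rw1]
5. ~s, w0   [~<>-rule on 4 via w1Rw0]
Accessibility: w0Rw0, w0Rw1, w1Rw0, w1Rw1
Branch closes: s and ~s both at w0.
Every branch of the negation's tableau closes; the branch above is one of them.

Yes, valid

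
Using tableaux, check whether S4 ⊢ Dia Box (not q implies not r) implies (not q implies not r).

No, not valid

Tableau for the negation not (Dia Box (not q implies not r) implies (not q implies not r)):
1. not (Dia Box (not q implies not r) implies (not q implies not r)), w0
2. Dia Box (not q implies not r), w0   [neg-implies-rule on 1]
3. not (not q implies not r), w0   [neg-implies-rule on 1]
4. not q, w0   [neg-implies-rule on 3]
5. r, w0   [neg-implies-rule on 3]
6. Box (not q implies not r), w1   [Dia-rule on 2: fresh world w1, w0Rw1]
7. not q implies not r, w1   [Box-rule on 6 via w1Rw1]
8. not r, w1   [implies-rule on 7 (branches; this branch)]
Accessibility: w0Rw0, w0Rw1, w1Rw1
The negation has an open branch (countermodel exists).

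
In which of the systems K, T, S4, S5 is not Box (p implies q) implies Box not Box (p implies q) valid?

S5

S5-tableau for the negation not (not Box (p implies q) implies Box not Box (p implies q)):
1. not (not Box (p implies q) implies Box not Box (p implies q)), w0
2. not Box (p implies q), w0   [neg-implies-rule on 1]
3. not Box not Box (p implies q), w0   [neg-implies-rule on 1]
4. not (p implies q), w1   [neg-Box-rule on 2: fresh world w1, w0Rw1]
5. p, w1   [neg-implies-rule on 4]
6. not q, w1   [neg-implies-rule on 4]
7. Box (p implies q), w2   [neg-Box-rule on 3: fresh world w2, w0Rw2]
8. p implies q, w0   [Box-rule on 7 via w2Rw0]
9. p implies q, w1   [Box-rule on 7 via w2Rw1]
10. p implies q, w2   [Box-rule on 7 via w2Rw2]
11. q, w0   [implies-rule on 8 (branches; this branch)]
12. q, w1   [implies-rule on 9 (branches; this branch)]
Accessibility: w0Rw0, w0Rw1, w0Rw2, w1Rw0, w1Rw1, w1Rw2, w2Rw0, w2Rw1, w2Rw2
Branch closes: q and not q both at w1.
Every branch closes (one shown): valid in S5.
S4-tableau for the negation not (not Box (p implies q) implies Box not Box (p implies q)):
1. not (not Box (p implies q) implies Box not Box (p implies q)), w0
2. not Box (p implies q), w0   [neg-implies-rule on 1]
3. not Box not Box (p implies q), w0   [neg-implies-rule on 1]
4. not (p implies q), w1   [neg-Box-rule on 2: fresh world w1, w0Rw1]
5. p, w1   [neg-implies-rule on 4]
6. not q, w1   [neg-implies-rule on 4]
7. Box (p implies q), w2   [neg-Box-rule on 3: fresh world w2, w0Rw2]
8. p implies q, w2   [Box-rule on 7 via w2Rw2]
9. q, w2   [implies-rule on 8 (branches; this branch)]
Accessibility: w0Rw0, w0Rw1, w0Rw2, w1Rw1, w2Rw2
Complete open branch: countermodel on an S4-frame, so not valid in S4, nor in K, T (the same frame is also a K-frame and a T-frame).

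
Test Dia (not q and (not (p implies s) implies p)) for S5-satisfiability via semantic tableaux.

Satisfiable (open branch found)

1. Dia (not q and (not (p implies s) implies p)), w0
2. not q and (not (p implies s) implies p), w1   [Dia-rule on 1: fresh world w1, w0Rw1]
3. not q, w1   [and-rule on 2]
4. not (p implies s) implies p, w1   [and-rule on 2]
5. p, w1   [implies-rule on 4 (branches; this branch)]
Accessibility: w0Rw0, w0Rw1, w1Rw0, w1Rw1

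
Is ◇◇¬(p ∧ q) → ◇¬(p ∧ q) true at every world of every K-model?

Invalid (countermodel exists)

Tableau for the negation ¬(◇◇¬(p ∧ q) → ◇¬(p ∧ q)):
1. ¬(◇◇¬(p ∧ q) → ◇¬(p ∧ q)), 0
2. ◇◇¬(p ∧ q), 0
3. ¬◇¬(p ∧ q), 0
4. ◇¬(p ∧ q), 1
5. p ∧ q, 1
6. p, 1
7. q, 1
8. ¬(p ∧ q), 2
9. ¬q, 2
Accessibility: 0R1, 1R2
The negation has an open branch (countermodel exists).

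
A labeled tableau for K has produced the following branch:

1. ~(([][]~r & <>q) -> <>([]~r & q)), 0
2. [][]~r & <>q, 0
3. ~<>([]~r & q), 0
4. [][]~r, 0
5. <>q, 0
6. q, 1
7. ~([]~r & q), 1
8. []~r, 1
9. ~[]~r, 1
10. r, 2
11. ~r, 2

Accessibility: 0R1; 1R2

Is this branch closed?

Closed

Both r and ~r appear at 2.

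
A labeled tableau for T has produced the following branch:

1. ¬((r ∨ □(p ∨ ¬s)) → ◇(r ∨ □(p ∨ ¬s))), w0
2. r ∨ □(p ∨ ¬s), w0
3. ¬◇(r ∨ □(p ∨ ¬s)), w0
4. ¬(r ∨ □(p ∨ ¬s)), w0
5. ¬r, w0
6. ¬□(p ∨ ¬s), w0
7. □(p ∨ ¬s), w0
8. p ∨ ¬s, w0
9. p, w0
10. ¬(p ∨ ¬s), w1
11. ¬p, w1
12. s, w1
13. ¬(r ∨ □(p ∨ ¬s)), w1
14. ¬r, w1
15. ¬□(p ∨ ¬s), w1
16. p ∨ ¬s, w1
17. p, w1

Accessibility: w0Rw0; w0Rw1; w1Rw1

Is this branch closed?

Both p and ¬p appear at w1.

Yes, closed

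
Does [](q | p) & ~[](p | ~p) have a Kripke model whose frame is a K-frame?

Unsatisfiable (every branch closes)

1. [](q | p) & ~[](p | ~p), 0
2. [](q | p), 0   [&-rule on 1]
3. ~[](p | ~p), 0   [&-rule on 1]
4. ~(p | ~p), 1   [~[]-rule on 3: fresh world 1, 0R1]
5. ~p, 1   [~|-rule on 4]
6. p, 1   [~|-rule on 4]
Accessibility: 0R1
Branch closes: p and ~p both at 1.
(One branch shown.) All branches close.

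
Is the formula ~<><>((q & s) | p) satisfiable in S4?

1. ~<><>((q & s) | p), 0
2. ~<>((q & s) | p), 0
3. ~((q & s) | p), 0
4. ~(q & s), 0
5. ~p, 0
6. ~s, 0
Accessibility: 0R0

Satisfiable (open branch found)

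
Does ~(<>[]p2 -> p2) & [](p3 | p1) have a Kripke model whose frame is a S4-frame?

Satisfiable

1. ~(<>[]p2 -> p2) & [](p3 | p1), w0
2. ~(<>[]p2 -> p2), w0   [&-rule on 1]
3. [](p3 | p1), w0   [&-rule on 1]
4. <>[]p2, w0   [~->-rule on 2]
5. ~p2, w0   [~->-rule on 2]
6. p3 | p1, w0   [[]-rule on 3 via w0Rw0]
7. p1, w0   [|-rule on 6 (branches; this branch)]
8. []p2, w1   [<>-rule on 4: fresh world w1, w0Rw1]
9. p3 | p1, w1   [[]-rule on 3 via w0Rw1]
10. p2, w1   [[]-rule on 8 via w1Rw1]
11. p1, w1   [|-rule on 9 (branches; this branch)]
Accessibility: w0Rw0, w0Rw1, w1Rw1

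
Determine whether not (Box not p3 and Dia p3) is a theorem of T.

Tableau for the negation Box not p3 and Dia p3:
1. Box not p3 and Dia p3, u
2. Box not p3, u
3. Dia p3, u
4. not p3, u
5. p3, v
6. not p3, v
Accessibility: uRu, uRv, vRv
Branch closes: p3 and not p3 both at v.
Every branch of the negation's tableau closes; the branch above is one of them.

Valid in T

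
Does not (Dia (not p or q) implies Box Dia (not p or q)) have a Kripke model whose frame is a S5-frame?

Unsatisfiable (every branch closes)

1. not (Dia (not p or q) implies Box Dia (not p or q)), w0
2. Dia (not p or q), w0   [neg-implies-rule on 1]
3. not Box Dia (not p or q), w0   [neg-implies-rule on 1]
4. not p or q, w1   [Dia-rule on 2: fresh world w1, w0Rw1]
5. q, w1   [or-rule on 4 (branches; this branch)]
6. not Dia (not p or q), w2   [neg-Box-rule on 3: fresh world w2, w0Rw2]
7. not (not p or q), w0   [neg-Dia-rule on 6 via w2Rw0]
8. p, w0   [neg-or-rule on 7]
9. not q, w0   [neg-or-rule on 7]
10. not (not p or q), w1   [neg-Dia-rule on 6 via w2Rw1]
11. p, w1   [neg-or-rule on 10]
12. not q, w1   [neg-or-rule on 10]
Accessibility: w0Rw0, w0Rw1, w0Rw2, w1Rw0, w1Rw1, w1Rw2, w2Rw0, w2Rw1, w2Rw2
Branch closes: q and not q both at w1.
All branches of the tableau close; one closing branch shown above.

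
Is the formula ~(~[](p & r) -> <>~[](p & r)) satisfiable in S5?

Unsatisfiable

1. ~(~[](p & r) -> <>~[](p & r)), 0
2. ~[](p & r), 0
3. ~<>~[](p & r), 0
4. [](p & r), 0
5. p & r, 0
6. p, 0
7. r, 0
8. ~(p & r), 1
9. [](p & r), 1
10. p & r, 1
11. p, 1
12. r, 1
13. ~r, 1
Accessibility: 0R0, 0R1, 1R0, 1R1
Branch closes: r and ~r both at 1.
(One branch shown.) All branches close.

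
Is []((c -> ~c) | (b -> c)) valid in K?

Tableau for the negation ~[]((c -> ~c) | (b -> c)):
1. ~[]((c -> ~c) | (b -> c)), w0
2. ~((c -> ~c) | (b -> c)), w1
3. ~(c -> ~c), w1
4. ~(b -> c), w1
5. c, w1
6. b, w1
7. ~c, w1
Accessibility: w0Rw1
Branch closes: c and ~c both at w1.
All branches of the negation close; one closing branch shown above.

Valid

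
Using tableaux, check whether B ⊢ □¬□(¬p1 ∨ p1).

Tableau for the negation ¬□¬□(¬p1 ∨ p1):
1. ¬□¬□(¬p1 ∨ p1), w0
2. □(¬p1 ∨ p1), w1
3. ¬p1 ∨ p1, w0
4. ¬p1 ∨ p1, w1
5. p1, w0
6. p1, w1
Accessibility: w0Rw0, w0Rw1, w1Rw0, w1Rw1
The negation has an open branch (countermodel exists).

No, not valid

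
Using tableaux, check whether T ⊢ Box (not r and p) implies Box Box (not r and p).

Tableau for the negation not (Box (not r and p) implies Box Box (not r and p)):
1. not (Box (not r and p) implies Box Box (not r and p)), 0
2. Box (not r and p), 0
3. not Box Box (not r and p), 0
4. not r and p, 0
5. not r, 0
6. p, 0
7. not Box (not r and p), 1
8. not r and p, 1
9. not r, 1
10. p, 1
11. not (not r and p), 2
12. not p, 2
Accessibility: 0R0, 0R1, 1R1, 1R2, 2R2
The negation has an open branch (countermodel exists).

Not valid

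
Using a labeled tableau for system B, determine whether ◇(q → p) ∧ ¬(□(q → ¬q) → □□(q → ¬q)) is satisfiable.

Satisfiable (open branch found)

1. ◇(q → p) ∧ ¬(□(q → ¬q) → □□(q → ¬q)), w0
2. ◇(q → p), w0
3. ¬(□(q → ¬q) → □□(q → ¬q)), w0
4. □(q → ¬q), w0
5. ¬□□(q → ¬q), w0
6. q → ¬q, w0
7. ¬q, w0
8. q → p, w1
9. q → ¬q, w1
10. p, w1
11. ¬q, w1
12. ¬□(q → ¬q), w2
13. q → ¬q, w2
14. ¬q, w2
15. ¬(q → ¬q), w3
16. q, w3
Accessibility: w0Rw0, w0Rw1, w0Rw2, w1Rw0, w1Rw1, w2Rw0, w2Rw2, w2Rw3, w3Rw2, w3Rw3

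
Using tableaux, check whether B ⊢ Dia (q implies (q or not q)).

Valid in B

Tableau for the negation not Dia (q implies (q or not q)):
1. not Dia (q implies (q or not q)), 0
2. not (q implies (q or not q)), 0
3. q, 0
4. not (q or not q), 0
5. not q, 0
Accessibility: 0R0
Branch closes: q and not q both at 0.
Every branch of the negation's tableau closes; the branch above is one of them.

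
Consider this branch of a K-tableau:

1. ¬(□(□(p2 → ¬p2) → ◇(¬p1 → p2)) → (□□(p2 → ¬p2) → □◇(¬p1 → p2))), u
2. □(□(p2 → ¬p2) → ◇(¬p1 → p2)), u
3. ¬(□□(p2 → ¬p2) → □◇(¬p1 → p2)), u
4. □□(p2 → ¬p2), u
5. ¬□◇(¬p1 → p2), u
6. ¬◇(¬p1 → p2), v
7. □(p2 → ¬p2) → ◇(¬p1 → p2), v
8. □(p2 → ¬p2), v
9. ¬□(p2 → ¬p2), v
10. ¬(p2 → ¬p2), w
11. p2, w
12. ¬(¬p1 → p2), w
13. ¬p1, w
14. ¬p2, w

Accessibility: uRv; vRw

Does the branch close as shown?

Both p2 and ¬p2 appear at w.

Yes, closed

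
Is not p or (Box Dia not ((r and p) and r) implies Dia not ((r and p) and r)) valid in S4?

Tableau for the negation not (not p or (Box Dia not ((r and p) and r) implies Dia not ((r and p) and r))):
1. not (not p or (Box Dia not ((r and p) and r) implies Dia not ((r and p) and r))), w0
2. p, w0   [neg-or-rule on 1]
3. not (Box Dia not ((r and p) and r) implies Dia not ((r and p) and r)), w0   [neg-or-rule on 1]
4. Box Dia not ((r and p) and r), w0   [neg-implies-rule on 3]
5. not Dia not ((r and p) and r), w0   [neg-implies-rule on 3]
6. Dia not ((r and p) and r), w0   [Box-rule on 4 via w0Rw0]
7. (r and p) and r, w0   [neg-Dia-rule on 5 via w0Rw0]
8. r and p, w0   [and-rule on 7]
9. r, w0   [and-rule on 7]
10. not ((r and p) and r), w1   [Dia-rule on 6: fresh world w1, w0Rw1]
11. Dia not ((r and p) and r), w1   [Box-rule on 4 via w0Rw1]
12. (r and p) and r, w1   [neg-Dia-rule on 5 via w0Rw1]
13. r and p, w1   [and-rule on 12]
14. r, w1   [and-rule on 12]
15. p, w1   [and-rule on 13]
16. not (r and p), w1   [neg-and-rule on 10 (branches; this branch)]
17. not p, w1   [neg-and-rule on 16 (branches; this branch)]
Accessibility: w0Rw0, w0Rw1, w1Rw1
Branch closes: p and not p both at w1.
All branches of the negation close; one closing branch shown above.

Valid in S4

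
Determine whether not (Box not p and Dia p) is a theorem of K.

Tableau for the negation Box not p and Dia p:
1. Box not p and Dia p, w0
2. Box not p, w0
3. Dia p, w0
4. p, w1
5. not p, w1
Accessibility: w0Rw1
Branch closes: p and not p both at w1.
All branches of the negation close; one closing branch shown above.

Valid in K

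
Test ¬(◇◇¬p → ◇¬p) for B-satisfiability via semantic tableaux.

1. ¬(◇◇¬p → ◇¬p), w0
2. ◇◇¬p, w0
3. ¬◇¬p, w0
4. p, w0
5. ◇¬p, w1
6. p, w1
7. ¬p, w2
Accessibility: w0Rw0, w0Rw1, w1Rw0, w1Rw1, w1Rw2, w2Rw1, w2Rw2

Satisfiable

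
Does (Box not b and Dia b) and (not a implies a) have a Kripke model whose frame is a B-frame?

Unsatisfiable

1. (Box not b and Dia b) and (not a implies a), w0
2. Box not b and Dia b, w0   [and-rule on 1]
3. not a implies a, w0   [and-rule on 1]
4. Box not b, w0   [and-rule on 2]
5. Dia b, w0   [and-rule on 2]
6. not b, w0   [Box-rule on 4 via w0Rw0]
7. a, w0   [implies-rule on 3 (branches; this branch)]
8. b, w1   [Dia-rule on 5: fresh world w1, w0Rw1]
9. not b, w1   [Box-rule on 4 via w0Rw1]
Accessibility: w0Rw0, w0Rw1, w1Rw0, w1Rw1
Branch closes: b and not b both at w1.
(One branch shown.) All branches close.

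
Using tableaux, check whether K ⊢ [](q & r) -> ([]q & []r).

Tableau for the negation ~([](q & r) -> ([]q & []r)):
1. ~([](q & r) -> ([]q & []r)), w0
2. [](q & r), w0
3. ~([]q & []r), w0
4. ~[]r, w0
5. ~r, w1
6. q & r, w1
7. q, w1
8. r, w1
Accessibility: w0Rw1
Branch closes: r and ~r both at w1.
All branches of the negation close; one closing branch shown above.

Valid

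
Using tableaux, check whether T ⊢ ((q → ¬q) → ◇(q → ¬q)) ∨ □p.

Valid

Tableau for the negation ¬(((q → ¬q) → ◇(q → ¬q)) ∨ □p):
1. ¬(((q → ¬q) → ◇(q → ¬q)) ∨ □p), u
2. ¬((q → ¬q) → ◇(q → ¬q)), u
3. ¬□p, u
4. q → ¬q, u
5. ¬◇(q → ¬q), u
6. ¬(q → ¬q), u
7. q, u
8. ¬q, u
Accessibility: uRu
Branch closes: q and ¬q both at u.
Every branch of the negation's tableau closes; the branch above is one of them.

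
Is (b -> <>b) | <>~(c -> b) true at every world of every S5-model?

Yes, valid

Tableau for the negation ~((b -> <>b) | <>~(c -> b)):
1. ~((b -> <>b) | <>~(c -> b)), 0
2. ~(b -> <>b), 0   [~|-rule on 1]
3. ~<>~(c -> b), 0   [~|-rule on 1]
4. b, 0   [~->-rule on 2]
5. ~<>b, 0   [~->-rule on 2]
6. c -> b, 0   [~<>-rule on 3 via 0R0]
7. ~b, 0   [~<>-rule on 5 via 0R0]
Accessibility: 0R0
Branch closes: b and ~b both at 0.
All branches of the negation close; one closing branch shown above.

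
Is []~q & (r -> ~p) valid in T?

Invalid (countermodel exists)

Tableau for the negation ~([]~q & (r -> ~p)):
1. ~([]~q & (r -> ~p)), 0
2. ~(r -> ~p), 0
3. r, 0
4. p, 0
Accessibility: 0R0
The negation has an open branch (countermodel exists).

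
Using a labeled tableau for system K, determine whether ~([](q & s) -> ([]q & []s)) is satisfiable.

1. ~([](q & s) -> ([]q & []s)), 0
2. [](q & s), 0
3. ~([]q & []s), 0
4. ~[]s, 0
5. ~s, 1
6. q & s, 1
7. q, 1
8. s, 1
Accessibility: 0R1
Branch closes: s and ~s both at 1.
All branches of the tableau close; one closing branch shown above.

Unsatisfiable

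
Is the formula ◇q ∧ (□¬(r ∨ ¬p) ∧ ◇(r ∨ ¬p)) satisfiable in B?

1. ◇q ∧ (□¬(r ∨ ¬p) ∧ ◇(r ∨ ¬p)), 0
2. ◇q, 0   [∧-rule on 1]
3. □¬(r ∨ ¬p) ∧ ◇(r ∨ ¬p), 0   [∧-rule on 1]
4. □¬(r ∨ ¬p), 0   [∧-rule on 3]
5. ◇(r ∨ ¬p), 0   [∧-rule on 3]
6. ¬(r ∨ ¬p), 0   [□-rule on 4 via 0R0]
7. ¬r, 0   [¬∨-rule on 6]
8. p, 0   [¬∨-rule on 6]
9. q, 1   [◇-rule on 2: fresh world 1, 0R1]
10. ¬(r ∨ ¬p), 1   [□-rule on 4 via 0R1]
11. ¬r, 1   [¬∨-rule on 10]
12. p, 1   [¬∨-rule on 10]
13. r ∨ ¬p, 2   [◇-rule on 5: fresh world 2, 0R2]
14. ¬(r ∨ ¬p), 2   [□-rule on 4 via 0R2]
15. ¬r, 2   [¬∨-rule on 14]
16. p, 2   [¬∨-rule on 14]
17. ¬p, 2   [∨-rule on 13 (branches; this branch)]
Accessibility: 0R0, 0R1, 0R2, 1R0, 1R1, 2R0, 2R2
Branch closes: p and ¬p both at 2.
(One branch shown.) All branches close.

No, unsatisfiable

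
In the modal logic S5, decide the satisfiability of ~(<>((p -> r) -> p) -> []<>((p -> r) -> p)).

1. ~(<>((p -> r) -> p) -> []<>((p -> r) -> p)), w0
2. <>((p -> r) -> p), w0
3. ~[]<>((p -> r) -> p), w0
4. (p -> r) -> p, w1
5. ~(p -> r), w1
6. p, w1
7. ~r, w1
8. ~<>((p -> r) -> p), w2
9. ~((p -> r) -> p), w0
10. p -> r, w0
11. ~p, w0
12. ~((p -> r) -> p), w1
13. p -> r, w1
14. ~p, w1
Accessibility: w0Rw0, w0Rw1, w0Rw2, w1Rw0, w1Rw1, w1Rw2, w2Rw0, w2Rw1, w2Rw2
Branch closes: p and ~p both at w1.
(One branch shown.) All branches close.

No, unsatisfiable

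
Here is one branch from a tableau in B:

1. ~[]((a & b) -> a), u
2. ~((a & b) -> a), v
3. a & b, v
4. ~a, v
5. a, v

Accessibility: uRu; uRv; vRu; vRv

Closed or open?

Closed

Both a and ~a appear at v.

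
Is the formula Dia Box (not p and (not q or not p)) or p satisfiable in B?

Satisfiable

1. Dia Box (not p and (not q or not p)) or p, 0
2. p, 0
Accessibility: 0R0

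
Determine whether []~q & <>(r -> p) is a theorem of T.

Tableau for the negation ~([]~q & <>(r -> p)):
1. ~([]~q & <>(r -> p)), w0
2. ~<>(r -> p), w0
3. ~(r -> p), w0
4. r, w0
5. ~p, w0
Accessibility: w0Rw0
The negation has an open branch (countermodel exists).

Not valid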